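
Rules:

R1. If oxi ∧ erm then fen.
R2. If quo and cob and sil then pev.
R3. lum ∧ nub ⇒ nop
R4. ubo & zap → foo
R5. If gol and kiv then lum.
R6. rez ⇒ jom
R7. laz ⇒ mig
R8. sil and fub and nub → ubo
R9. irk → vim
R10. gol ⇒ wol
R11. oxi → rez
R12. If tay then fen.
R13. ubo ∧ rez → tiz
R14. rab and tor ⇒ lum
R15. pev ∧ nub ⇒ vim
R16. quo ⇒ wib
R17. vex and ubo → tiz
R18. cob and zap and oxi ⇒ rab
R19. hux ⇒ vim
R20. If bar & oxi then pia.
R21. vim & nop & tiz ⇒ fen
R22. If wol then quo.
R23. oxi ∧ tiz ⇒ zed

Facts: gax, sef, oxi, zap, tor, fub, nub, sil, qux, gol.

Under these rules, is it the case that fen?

No

Forward chaining from the given facts derives: ubo, wol, rez, tiz, quo, zed, foo, jom, wib.
Rules concluding fen: R1 needs erm; R12 needs tay; R21 needs vim — none of these are established.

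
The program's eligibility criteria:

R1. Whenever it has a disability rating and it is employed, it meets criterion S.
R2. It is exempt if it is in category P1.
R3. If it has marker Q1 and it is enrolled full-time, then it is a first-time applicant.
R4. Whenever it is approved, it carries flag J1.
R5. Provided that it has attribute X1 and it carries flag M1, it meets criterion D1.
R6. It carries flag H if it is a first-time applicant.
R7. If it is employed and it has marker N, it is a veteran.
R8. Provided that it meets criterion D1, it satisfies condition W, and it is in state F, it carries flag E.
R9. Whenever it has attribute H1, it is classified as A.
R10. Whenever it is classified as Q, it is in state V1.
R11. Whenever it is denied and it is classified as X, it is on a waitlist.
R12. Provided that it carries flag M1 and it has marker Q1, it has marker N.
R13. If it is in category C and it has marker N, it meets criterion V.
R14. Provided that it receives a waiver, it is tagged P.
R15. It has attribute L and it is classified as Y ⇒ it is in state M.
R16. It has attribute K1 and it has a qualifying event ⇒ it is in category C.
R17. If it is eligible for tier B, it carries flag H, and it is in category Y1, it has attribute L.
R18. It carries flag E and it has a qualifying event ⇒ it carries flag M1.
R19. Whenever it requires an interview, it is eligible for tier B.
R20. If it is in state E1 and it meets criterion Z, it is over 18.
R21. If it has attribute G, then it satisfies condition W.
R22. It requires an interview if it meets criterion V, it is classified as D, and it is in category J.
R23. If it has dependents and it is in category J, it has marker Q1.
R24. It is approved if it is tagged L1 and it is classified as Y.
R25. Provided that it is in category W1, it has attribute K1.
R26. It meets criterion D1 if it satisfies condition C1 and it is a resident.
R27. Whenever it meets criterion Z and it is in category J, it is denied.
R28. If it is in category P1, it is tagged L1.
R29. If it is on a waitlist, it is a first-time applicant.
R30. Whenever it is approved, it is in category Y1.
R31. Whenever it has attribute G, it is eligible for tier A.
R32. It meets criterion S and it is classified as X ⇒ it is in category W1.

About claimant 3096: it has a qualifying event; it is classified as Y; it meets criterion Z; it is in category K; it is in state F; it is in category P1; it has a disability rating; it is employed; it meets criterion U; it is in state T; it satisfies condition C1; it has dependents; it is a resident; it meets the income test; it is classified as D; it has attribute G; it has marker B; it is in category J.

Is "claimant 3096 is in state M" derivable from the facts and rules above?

Forward chaining from the given facts derives: meets criterion S, is exempt, satisfies condition W, has marker Q1, meets criterion D1, is denied, is tagged L1, is eligible for tier A, carries flag E, carries flag M1, is approved, is in category Y1, carries flag J1, has marker N, is a veteran.
The only rule concluding "it is in state M" is R15, which needs "it has attribute L"; that is never established.

No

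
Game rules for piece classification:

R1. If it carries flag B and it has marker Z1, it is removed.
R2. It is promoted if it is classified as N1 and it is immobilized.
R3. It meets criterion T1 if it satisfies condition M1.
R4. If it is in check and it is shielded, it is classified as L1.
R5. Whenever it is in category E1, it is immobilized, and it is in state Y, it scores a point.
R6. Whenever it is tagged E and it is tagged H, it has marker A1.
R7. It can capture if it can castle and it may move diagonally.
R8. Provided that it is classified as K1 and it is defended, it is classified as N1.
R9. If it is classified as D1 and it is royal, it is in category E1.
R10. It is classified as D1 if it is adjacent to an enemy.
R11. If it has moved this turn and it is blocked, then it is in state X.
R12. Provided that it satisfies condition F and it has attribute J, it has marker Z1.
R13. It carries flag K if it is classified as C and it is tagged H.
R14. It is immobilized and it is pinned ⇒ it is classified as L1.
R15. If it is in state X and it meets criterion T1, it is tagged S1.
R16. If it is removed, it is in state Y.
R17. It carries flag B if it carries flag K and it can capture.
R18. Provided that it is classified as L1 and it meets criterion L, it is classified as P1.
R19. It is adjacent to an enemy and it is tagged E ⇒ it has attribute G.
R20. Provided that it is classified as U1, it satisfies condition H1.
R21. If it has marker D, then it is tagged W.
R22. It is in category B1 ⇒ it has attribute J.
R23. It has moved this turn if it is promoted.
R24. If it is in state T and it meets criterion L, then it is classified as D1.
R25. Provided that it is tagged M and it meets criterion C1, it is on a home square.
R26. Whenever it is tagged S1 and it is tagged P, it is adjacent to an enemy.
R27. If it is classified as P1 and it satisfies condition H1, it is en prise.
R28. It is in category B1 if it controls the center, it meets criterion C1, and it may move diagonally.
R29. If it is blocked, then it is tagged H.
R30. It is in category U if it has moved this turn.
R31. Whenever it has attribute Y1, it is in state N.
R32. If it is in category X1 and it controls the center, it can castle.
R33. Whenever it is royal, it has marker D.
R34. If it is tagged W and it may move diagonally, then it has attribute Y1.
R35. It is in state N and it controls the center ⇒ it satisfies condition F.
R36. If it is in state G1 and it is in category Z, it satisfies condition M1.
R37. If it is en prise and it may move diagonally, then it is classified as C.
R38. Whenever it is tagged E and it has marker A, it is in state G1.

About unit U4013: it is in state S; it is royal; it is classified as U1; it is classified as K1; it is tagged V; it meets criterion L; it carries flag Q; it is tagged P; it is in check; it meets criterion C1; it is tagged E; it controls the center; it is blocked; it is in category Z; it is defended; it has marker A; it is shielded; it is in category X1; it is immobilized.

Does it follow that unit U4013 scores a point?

Forward chaining from the given facts derives: is classified as L1, is classified as N1, is classified as P1, satisfies condition H1, is en prise, is tagged H, can castle, has marker D, is in state G1, is promoted, has marker A1, is tagged W, has moved this turn, is in category U, satisfies condition M1, meets criterion T1, is in state X, is tagged S1, is adjacent to an enemy, is classified as D1, has attribute G, is in category E1.
The only rule concluding "it scores a point" is R5, which needs "it is in state Y"; that is never established.

No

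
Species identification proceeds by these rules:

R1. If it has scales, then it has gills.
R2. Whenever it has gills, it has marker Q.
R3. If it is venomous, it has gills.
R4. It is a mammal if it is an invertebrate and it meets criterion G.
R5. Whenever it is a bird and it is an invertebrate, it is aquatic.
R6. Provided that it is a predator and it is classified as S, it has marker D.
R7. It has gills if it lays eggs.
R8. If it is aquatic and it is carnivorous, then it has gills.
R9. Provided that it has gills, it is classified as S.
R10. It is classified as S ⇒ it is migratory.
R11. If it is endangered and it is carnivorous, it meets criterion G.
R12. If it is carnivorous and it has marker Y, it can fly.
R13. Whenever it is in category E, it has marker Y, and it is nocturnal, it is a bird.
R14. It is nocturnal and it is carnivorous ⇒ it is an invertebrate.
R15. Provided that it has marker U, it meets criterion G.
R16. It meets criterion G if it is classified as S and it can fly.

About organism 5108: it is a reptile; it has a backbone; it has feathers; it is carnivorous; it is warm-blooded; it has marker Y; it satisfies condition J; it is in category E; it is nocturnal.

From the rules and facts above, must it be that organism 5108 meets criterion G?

By R12 (it is carnivorous, it has marker Y): it can fly.
By R13 (it is in category E, it has marker Y, it is nocturnal): it is a bird.
By R14 (it is nocturnal, it is carnivorous): it is an invertebrate.
By R5 (it is a bird, it is an invertebrate): it is aquatic.
By R8 (it is aquatic, it is carnivorous): it has gills.
By R9 (it has gills): it is classified as S.
By R16 (it is classified as S, it can fly): it meets criterion G.

Yes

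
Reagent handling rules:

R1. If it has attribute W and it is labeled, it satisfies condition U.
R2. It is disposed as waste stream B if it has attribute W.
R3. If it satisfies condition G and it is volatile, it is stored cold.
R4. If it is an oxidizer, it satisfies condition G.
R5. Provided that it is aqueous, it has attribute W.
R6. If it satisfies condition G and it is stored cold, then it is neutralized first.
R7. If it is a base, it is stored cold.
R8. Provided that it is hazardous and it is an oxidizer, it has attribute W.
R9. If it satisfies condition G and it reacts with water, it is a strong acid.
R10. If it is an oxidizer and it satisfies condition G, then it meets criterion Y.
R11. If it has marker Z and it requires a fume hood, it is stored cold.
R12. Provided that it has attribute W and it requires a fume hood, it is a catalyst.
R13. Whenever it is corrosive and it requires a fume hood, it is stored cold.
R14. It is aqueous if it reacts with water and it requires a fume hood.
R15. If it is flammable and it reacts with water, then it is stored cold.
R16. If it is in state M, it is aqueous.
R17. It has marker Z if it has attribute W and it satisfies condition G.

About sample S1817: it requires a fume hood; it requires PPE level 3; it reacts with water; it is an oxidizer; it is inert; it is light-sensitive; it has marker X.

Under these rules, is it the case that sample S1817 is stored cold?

By R4 (it is an oxidizer): it satisfies condition G.
By R14 (it reacts with water, it requires a fume hood): it is aqueous.
By R5 (it is aqueous): it has attribute W.
By R17 (it has attribute W, it satisfies condition G): it has marker Z.
By R11 (it has marker Z, it requires a fume hood): it is stored cold.

Yes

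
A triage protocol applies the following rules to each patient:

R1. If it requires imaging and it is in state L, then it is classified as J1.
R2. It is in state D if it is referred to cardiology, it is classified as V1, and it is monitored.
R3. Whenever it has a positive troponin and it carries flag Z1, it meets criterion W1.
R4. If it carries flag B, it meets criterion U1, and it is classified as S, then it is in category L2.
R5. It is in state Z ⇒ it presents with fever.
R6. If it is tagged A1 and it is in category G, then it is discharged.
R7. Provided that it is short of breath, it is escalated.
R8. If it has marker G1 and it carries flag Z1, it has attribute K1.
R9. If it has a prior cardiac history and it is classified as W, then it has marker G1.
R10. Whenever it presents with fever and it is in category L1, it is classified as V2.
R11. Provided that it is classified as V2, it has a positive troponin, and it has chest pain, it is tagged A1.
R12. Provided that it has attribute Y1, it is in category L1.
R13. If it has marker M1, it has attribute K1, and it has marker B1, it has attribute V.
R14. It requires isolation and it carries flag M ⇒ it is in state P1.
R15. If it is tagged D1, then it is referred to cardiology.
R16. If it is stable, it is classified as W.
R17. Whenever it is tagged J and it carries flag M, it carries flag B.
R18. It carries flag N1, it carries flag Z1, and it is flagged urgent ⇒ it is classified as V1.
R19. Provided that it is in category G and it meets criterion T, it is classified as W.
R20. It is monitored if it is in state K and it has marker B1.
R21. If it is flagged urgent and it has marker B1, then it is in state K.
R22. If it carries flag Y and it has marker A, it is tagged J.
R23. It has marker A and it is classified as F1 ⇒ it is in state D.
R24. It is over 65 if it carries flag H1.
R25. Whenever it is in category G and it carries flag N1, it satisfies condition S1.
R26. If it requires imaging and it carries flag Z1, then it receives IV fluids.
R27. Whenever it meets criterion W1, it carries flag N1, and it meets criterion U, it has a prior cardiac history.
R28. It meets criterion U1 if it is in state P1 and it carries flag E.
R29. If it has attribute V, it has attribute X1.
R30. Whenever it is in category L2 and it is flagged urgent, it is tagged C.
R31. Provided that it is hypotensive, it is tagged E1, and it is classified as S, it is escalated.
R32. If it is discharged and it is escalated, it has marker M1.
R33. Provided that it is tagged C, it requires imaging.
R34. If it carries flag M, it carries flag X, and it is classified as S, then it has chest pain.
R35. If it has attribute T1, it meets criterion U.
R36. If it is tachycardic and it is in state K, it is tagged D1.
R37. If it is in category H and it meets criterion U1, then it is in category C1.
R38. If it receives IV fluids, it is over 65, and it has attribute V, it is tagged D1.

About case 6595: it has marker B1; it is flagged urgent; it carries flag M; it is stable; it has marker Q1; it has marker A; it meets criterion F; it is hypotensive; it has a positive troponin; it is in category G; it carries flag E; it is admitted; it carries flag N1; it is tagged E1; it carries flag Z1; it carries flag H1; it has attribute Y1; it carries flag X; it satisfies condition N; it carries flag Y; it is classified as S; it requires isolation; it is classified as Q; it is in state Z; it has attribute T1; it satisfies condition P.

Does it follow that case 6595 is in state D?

Yes

By R3 (it has a positive troponin, it carries flag Z1): it meets criterion W1.
By R5 (it is in state Z): it presents with fever.
By R12 (it has attribute Y1): it is in category L1.
By R14 (it requires isolation, it carries flag M): it is in state P1.
By R16 (it is stable): it is classified as W.
By R18 (it carries flag N1, it carries flag Z1, it is flagged urgent): it is classified as V1.
By R21 (it is flagged urgent, it has marker B1): it is in state K.
By R22 (it carries flag Y, it has marker A): it is tagged J.
By R24 (it carries flag H1): it is over 65.
By R28 (it is in state P1, it carries flag E): it meets criterion U1.
By R31 (it is hypotensive, it is tagged E1, it is classified as S): it is escalated.
By R34 (it carries flag M, it carries flag X, it is classified as S): it has chest pain.
By R35 (it has attribute T1): it meets criterion U.
By R10 (it presents with fever, it is in category L1): it is classified as V2.
By R11 (it is classified as V2, it has a positive troponin, it has chest pain): it is tagged A1.
By R17 (it is tagged J, it carries flag M): it carries flag B.
By R20 (it is in state K, it has marker B1): it is monitored.
By R27 (it meets criterion W1, it carries flag N1, it meets criterion U): it has a prior cardiac history.
By R4 (it carries flag B, it meets criterion U1, it is classified as S): it is in category L2.
By R6 (it is tagged A1, it is in category G): it is discharged.
By R9 (it has a prior cardiac history, it is classified as W): it has marker G1.
By R30 (it is in category L2, it is flagged urgent): it is tagged C.
By R32 (it is discharged, it is escalated): it has marker M1.
By R33 (it is tagged C): it requires imaging.
By R8 (it has marker G1, it carries flag Z1): it has attribute K1.
By R13 (it has marker M1, it has attribute K1, it has marker B1): it has attribute V.
By R26 (it requires imaging, it carries flag Z1): it receives IV fluids.
By R38 (it receives IV fluids, it is over 65, it has attribute V): it is tagged D1.
By R15 (it is tagged D1): it is referred to cardiology.
By R2 (it is referred to cardiology, it is classified as V1, it is monitored): it is in state D.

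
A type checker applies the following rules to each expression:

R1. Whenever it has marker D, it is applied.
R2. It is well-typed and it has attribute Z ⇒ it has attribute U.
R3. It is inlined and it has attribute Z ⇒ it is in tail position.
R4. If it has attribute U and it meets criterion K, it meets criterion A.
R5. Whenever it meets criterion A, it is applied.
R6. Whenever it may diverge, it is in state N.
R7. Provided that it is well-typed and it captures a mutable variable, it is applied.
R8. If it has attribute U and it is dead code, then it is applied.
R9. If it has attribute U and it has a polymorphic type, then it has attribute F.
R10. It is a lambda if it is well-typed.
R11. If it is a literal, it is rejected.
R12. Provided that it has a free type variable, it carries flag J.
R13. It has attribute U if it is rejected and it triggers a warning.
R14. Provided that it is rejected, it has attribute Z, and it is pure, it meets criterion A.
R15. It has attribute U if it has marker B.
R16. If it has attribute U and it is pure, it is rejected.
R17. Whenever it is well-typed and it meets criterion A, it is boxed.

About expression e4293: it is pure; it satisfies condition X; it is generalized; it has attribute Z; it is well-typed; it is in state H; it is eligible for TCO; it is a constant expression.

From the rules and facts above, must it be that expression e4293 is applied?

Yes

By R2 (it is well-typed, it has attribute Z): it has attribute U.
By R16 (it has attribute U, it is pure): it is rejected.
By R14 (it is rejected, it has attribute Z, it is pure): it meets criterion A.
By R5 (it meets criterion A): it is applied.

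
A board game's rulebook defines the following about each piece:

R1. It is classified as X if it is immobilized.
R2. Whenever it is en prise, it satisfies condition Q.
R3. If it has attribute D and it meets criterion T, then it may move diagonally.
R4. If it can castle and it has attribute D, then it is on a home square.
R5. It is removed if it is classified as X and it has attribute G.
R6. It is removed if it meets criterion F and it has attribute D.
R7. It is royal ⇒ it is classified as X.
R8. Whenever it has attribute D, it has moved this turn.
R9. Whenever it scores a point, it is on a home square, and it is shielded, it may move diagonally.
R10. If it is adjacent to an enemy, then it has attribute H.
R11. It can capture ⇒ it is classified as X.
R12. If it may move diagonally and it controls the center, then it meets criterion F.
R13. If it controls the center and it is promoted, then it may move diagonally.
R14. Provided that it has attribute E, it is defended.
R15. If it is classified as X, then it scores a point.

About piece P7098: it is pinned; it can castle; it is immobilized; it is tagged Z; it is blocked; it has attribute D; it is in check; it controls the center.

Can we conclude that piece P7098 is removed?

Forward chaining from the given facts derives: is classified as X, is on a home square, has moved this turn, scores a point.
Rules concluding "it is removed": R5 needs "it has attribute G"; R6 needs "it meets criterion F" — none of these are established.

No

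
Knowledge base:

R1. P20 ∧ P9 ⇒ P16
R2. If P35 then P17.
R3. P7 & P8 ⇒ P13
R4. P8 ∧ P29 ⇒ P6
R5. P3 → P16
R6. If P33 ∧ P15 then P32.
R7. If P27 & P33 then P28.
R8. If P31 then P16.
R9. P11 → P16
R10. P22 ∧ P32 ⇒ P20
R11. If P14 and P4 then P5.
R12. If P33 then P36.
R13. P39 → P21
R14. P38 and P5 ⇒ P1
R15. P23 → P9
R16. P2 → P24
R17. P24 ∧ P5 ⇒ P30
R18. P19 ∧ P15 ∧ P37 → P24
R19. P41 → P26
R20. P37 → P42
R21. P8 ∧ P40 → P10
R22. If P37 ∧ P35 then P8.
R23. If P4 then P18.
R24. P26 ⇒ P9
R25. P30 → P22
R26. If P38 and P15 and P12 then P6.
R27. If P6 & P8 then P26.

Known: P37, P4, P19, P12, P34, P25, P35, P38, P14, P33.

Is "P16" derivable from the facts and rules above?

Forward chaining from the given facts derives: P17, P5, P36, P1, P42, P8, P18.
Rules concluding P16: R1 needs P20; R5 needs P3; R8 needs P31; R9 needs P11 — none of these are established.

No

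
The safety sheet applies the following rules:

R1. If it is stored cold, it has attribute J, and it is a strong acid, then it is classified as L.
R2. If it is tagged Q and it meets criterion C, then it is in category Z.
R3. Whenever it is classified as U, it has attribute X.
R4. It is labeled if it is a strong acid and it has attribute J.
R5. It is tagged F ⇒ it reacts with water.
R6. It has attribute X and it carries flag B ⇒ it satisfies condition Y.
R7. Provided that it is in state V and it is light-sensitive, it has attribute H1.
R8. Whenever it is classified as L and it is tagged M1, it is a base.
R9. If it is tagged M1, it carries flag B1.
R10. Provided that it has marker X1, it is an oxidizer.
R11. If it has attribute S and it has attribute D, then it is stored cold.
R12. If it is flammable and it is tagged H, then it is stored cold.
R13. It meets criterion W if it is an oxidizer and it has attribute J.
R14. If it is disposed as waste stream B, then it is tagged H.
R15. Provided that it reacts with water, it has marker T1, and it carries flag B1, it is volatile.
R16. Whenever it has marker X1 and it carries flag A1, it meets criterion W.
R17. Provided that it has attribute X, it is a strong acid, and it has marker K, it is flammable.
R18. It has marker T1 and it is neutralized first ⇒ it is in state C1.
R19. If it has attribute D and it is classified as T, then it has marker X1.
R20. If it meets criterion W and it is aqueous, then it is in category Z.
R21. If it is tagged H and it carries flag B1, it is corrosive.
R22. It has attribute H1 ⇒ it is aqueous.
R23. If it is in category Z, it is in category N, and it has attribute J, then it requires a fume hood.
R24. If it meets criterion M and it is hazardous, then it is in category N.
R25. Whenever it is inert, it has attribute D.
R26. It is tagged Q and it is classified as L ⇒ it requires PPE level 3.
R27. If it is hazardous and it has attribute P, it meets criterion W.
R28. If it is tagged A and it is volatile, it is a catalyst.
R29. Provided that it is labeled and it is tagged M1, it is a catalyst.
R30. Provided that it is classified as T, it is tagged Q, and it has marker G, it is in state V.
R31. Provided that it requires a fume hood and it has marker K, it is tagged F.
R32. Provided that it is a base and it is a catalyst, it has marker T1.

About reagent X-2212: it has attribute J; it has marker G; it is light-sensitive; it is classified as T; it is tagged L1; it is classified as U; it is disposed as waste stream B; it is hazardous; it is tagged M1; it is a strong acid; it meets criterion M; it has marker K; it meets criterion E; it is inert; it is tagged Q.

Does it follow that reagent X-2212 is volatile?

By R3 (it is classified as U): it has attribute X.
By R4 (it is a strong acid, it has attribute J): it is labeled.
By R9 (it is tagged M1): it carries flag B1.
By R14 (it is disposed as waste stream B): it is tagged H.
By R17 (it has attribute X, it is a strong acid, it has marker K): it is flammable.
By R24 (it meets criterion M, it is hazardous): it is in category N.
By R25 (it is inert): it has attribute D.
By R29 (it is labeled, it is tagged M1): it is a catalyst.
By R30 (it is classified as T, it is tagged Q, it has marker G): it is in state V.
By R7 (it is in state V, it is light-sensitive): it has attribute H1.
By R12 (it is flammable, it is tagged H): it is stored cold.
By R19 (it has attribute D, it is classified as T): it has marker X1.
By R22 (it has attribute H1): it is aqueous.
By R1 (it is stored cold, it has attribute J, it is a strong acid): it is classified as L.
By R8 (it is classified as L, it is tagged M1): it is a base.
By R10 (it has marker X1): it is an oxidizer.
By R13 (it is an oxidizer, it has attribute J): it meets criterion W.
By R20 (it meets criterion W, it is aqueous): it is in category Z.
By R23 (it is in category Z, it is in category N, it has attribute J): it requires a fume hood.
By R31 (it requires a fume hood, it has marker K): it is tagged F.
By R32 (it is a base, it is a catalyst): it has marker T1.
By R5 (it is tagged F): it reacts with water.
By R15 (it reacts with water, it has marker T1, it carries flag B1): it is volatile.

Yes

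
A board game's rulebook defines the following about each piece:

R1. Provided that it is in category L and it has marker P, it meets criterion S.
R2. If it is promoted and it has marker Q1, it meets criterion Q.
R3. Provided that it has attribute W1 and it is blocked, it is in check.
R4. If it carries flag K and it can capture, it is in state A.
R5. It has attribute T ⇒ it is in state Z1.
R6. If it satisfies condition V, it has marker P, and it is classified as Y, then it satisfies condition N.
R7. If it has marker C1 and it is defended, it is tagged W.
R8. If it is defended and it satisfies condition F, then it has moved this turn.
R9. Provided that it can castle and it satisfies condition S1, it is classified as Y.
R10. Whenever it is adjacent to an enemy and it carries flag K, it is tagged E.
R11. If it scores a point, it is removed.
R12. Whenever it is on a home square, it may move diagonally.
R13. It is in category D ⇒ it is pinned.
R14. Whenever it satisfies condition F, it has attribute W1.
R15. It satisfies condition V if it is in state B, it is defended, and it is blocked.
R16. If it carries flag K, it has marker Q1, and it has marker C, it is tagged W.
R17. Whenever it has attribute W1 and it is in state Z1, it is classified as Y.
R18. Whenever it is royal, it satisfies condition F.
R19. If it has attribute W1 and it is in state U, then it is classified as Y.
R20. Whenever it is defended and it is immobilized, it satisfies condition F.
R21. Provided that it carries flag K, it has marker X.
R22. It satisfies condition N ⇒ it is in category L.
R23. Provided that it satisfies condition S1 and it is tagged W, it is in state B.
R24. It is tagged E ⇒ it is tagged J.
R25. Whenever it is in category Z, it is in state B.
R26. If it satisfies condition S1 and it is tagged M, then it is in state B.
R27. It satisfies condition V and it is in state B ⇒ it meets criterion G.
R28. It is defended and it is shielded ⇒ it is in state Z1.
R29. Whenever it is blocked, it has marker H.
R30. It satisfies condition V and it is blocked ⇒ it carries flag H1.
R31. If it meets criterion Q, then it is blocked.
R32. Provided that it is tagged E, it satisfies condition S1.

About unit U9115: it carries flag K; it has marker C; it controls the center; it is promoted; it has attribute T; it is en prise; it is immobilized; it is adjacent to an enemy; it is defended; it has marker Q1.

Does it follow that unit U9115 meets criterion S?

No

Forward chaining from the given facts derives: meets criterion Q, is in state Z1, is tagged E, is tagged W, satisfies condition F, has marker X, is tagged J, is blocked, satisfies condition S1, has moved this turn, has attribute W1, is classified as Y, is in state B, has marker H, is in check, satisfies condition V, meets criterion G, carries flag H1.
The only rule concluding "it meets criterion S" is R1, which needs "it is in category L"; that is never established.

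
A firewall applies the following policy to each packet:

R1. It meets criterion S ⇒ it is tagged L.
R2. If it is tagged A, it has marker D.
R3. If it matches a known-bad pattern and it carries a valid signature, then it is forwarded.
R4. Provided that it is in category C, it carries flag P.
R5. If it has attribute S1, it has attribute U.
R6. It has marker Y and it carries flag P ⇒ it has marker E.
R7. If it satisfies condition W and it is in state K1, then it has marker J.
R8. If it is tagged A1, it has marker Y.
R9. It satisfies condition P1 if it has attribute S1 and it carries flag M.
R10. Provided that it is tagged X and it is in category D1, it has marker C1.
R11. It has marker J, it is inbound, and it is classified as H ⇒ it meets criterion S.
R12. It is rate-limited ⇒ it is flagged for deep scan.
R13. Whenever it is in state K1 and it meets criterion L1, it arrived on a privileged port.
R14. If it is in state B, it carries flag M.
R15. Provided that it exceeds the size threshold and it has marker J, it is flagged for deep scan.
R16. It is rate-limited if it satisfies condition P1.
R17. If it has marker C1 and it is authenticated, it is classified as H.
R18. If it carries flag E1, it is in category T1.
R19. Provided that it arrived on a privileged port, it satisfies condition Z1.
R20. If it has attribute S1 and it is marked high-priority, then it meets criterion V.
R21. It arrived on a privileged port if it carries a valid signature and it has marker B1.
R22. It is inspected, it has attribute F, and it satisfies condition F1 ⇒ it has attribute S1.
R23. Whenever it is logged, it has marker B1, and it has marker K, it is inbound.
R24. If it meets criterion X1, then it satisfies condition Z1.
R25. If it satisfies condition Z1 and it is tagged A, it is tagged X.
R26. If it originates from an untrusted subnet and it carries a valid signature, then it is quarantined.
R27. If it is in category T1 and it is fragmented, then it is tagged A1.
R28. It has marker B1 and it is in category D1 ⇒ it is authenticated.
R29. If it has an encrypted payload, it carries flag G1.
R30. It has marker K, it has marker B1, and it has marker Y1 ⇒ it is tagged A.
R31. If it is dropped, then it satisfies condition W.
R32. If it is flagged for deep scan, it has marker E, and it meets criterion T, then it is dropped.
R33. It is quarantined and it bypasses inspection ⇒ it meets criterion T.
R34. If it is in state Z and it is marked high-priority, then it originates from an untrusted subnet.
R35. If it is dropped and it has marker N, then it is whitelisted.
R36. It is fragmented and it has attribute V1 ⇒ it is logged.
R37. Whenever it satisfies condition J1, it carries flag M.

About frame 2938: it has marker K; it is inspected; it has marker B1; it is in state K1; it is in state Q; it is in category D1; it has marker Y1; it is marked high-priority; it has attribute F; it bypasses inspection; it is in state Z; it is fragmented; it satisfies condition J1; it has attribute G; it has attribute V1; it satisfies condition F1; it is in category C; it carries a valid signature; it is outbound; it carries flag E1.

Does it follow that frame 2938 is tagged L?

Yes

By R4 (it is in category C): it carries flag P.
By R18 (it carries flag E1): it is in category T1.
By R21 (it carries a valid signature, it has marker B1): it arrived on a privileged port.
By R22 (it is inspected, it has attribute F, it satisfies condition F1): it has attribute S1.
By R27 (it is in category T1, it is fragmented): it is tagged A1.
By R28 (it has marker B1, it is in category D1): it is authenticated.
By R30 (it has marker K, it has marker B1, it has marker Y1): it is tagged A.
By R34 (it is in state Z, it is marked high-priority): it originates from an untrusted subnet.
By R36 (it is fragmented, it has attribute V1): it is logged.
By R37 (it satisfies condition J1): it carries flag M.
By R8 (it is tagged A1): it has marker Y.
By R9 (it has attribute S1, it carries flag M): it satisfies condition P1.
By R16 (it satisfies condition P1): it is rate-limited.
By R19 (it arrived on a privileged port): it satisfies condition Z1.
By R23 (it is logged, it has marker B1, it has marker K): it is inbound.
By R25 (it satisfies condition Z1, it is tagged A): it is tagged X.
By R26 (it originates from an untrusted subnet, it carries a valid signature): it is quarantined.
By R33 (it is quarantined, it bypasses inspection): it meets criterion T.
By R6 (it has marker Y, it carries flag P): it has marker E.
By R10 (it is tagged X, it is in category D1): it has marker C1.
By R12 (it is rate-limited): it is flagged for deep scan.
By R17 (it has marker C1, it is authenticated): it is classified as H.
By R32 (it is flagged for deep scan, it has marker E, it meets criterion T): it is dropped.
By R31 (it is dropped): it satisfies condition W.
By R7 (it satisfies condition W, it is in state K1): it has marker J.
By R11 (it has marker J, it is inbound, it is classified as H): it meets criterion S.
By R1 (it meets criterion S): it is tagged L.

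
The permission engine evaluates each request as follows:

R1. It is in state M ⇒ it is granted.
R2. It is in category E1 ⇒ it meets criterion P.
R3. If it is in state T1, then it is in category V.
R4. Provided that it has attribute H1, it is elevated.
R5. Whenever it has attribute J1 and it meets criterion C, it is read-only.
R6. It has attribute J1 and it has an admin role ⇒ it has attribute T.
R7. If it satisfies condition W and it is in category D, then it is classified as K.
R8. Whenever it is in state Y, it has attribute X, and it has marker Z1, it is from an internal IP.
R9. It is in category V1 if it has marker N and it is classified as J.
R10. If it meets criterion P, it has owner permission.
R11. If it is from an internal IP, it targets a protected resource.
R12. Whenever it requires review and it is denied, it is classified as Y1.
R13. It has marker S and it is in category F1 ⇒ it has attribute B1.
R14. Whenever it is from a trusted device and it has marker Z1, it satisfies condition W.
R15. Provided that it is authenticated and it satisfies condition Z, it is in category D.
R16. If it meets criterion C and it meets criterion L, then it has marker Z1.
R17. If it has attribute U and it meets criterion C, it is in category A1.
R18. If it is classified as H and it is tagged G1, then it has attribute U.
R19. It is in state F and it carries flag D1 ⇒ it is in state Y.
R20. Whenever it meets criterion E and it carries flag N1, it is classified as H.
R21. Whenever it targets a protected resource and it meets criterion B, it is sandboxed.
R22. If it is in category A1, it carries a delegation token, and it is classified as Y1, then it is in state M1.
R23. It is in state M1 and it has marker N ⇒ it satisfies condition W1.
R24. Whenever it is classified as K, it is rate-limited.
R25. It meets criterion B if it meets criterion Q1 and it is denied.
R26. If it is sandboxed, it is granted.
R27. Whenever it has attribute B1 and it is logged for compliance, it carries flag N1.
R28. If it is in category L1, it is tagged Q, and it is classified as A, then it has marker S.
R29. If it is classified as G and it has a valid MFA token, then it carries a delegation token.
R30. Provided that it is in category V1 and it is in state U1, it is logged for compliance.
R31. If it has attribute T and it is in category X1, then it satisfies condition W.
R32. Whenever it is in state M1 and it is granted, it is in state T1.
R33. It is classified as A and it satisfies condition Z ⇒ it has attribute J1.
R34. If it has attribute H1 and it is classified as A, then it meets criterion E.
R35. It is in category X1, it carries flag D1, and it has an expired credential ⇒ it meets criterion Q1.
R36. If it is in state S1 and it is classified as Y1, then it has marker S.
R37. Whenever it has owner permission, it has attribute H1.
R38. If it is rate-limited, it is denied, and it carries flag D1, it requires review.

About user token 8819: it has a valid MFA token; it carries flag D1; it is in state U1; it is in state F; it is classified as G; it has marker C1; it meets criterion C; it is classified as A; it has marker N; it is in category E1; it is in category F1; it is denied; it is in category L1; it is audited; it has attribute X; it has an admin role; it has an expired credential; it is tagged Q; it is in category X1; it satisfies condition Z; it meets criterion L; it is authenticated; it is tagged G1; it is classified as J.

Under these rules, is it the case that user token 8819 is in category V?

Yes

By R2 (it is in category E1): it meets criterion P.
By R9 (it has marker N, it is classified as J): it is in category V1.
By R10 (it meets criterion P): it has owner permission.
By R15 (it is authenticated, it satisfies condition Z): it is in category D.
By R16 (it meets criterion C, it meets criterion L): it has marker Z1.
By R19 (it is in state F, it carries flag D1): it is in state Y.
By R28 (it is in category L1, it is tagged Q, it is classified as A): it has marker S.
By R29 (it is classified as G, it has a valid MFA token): it carries a delegation token.
By R30 (it is in category V1, it is in state U1): it is logged for compliance.
By R33 (it is classified as A, it satisfies condition Z): it has attribute J1.
By R35 (it is in category X1, it carries flag D1, it has an expired credential): it meets criterion Q1.
By R37 (it has owner permission): it has attribute H1.
By R6 (it has attribute J1, it has an admin role): it has attribute T.
By R8 (it is in state Y, it has attribute X, it has marker Z1): it is from an internal IP.
By R11 (it is from an internal IP): it targets a protected resource.
By R13 (it has marker S, it is in category F1): it has attribute B1.
By R25 (it meets criterion Q1, it is denied): it meets criterion B.
By R27 (it has attribute B1, it is logged for compliance): it carries flag N1.
By R31 (it has attribute T, it is in category X1): it satisfies condition W.
By R34 (it has attribute H1, it is classified as A): it meets criterion E.
By R7 (it satisfies condition W, it is in category D): it is classified as K.
By R20 (it meets criterion E, it carries flag N1): it is classified as H.
By R21 (it targets a protected resource, it meets criterion B): it is sandboxed.
By R24 (it is classified as K): it is rate-limited.
By R26 (it is sandboxed): it is granted.
By R38 (it is rate-limited, it is denied, it carries flag D1): it requires review.
By R12 (it requires review, it is denied): it is classified as Y1.
By R18 (it is classified as H, it is tagged G1): it has attribute U.
By R17 (it has attribute U, it meets criterion C): it is in category A1.
By R22 (it is in category A1, it carries a delegation token, it is classified as Y1): it is in state M1.
By R32 (it is in state M1, it is granted): it is in state T1.
By R3 (it is in state T1): it is in category V.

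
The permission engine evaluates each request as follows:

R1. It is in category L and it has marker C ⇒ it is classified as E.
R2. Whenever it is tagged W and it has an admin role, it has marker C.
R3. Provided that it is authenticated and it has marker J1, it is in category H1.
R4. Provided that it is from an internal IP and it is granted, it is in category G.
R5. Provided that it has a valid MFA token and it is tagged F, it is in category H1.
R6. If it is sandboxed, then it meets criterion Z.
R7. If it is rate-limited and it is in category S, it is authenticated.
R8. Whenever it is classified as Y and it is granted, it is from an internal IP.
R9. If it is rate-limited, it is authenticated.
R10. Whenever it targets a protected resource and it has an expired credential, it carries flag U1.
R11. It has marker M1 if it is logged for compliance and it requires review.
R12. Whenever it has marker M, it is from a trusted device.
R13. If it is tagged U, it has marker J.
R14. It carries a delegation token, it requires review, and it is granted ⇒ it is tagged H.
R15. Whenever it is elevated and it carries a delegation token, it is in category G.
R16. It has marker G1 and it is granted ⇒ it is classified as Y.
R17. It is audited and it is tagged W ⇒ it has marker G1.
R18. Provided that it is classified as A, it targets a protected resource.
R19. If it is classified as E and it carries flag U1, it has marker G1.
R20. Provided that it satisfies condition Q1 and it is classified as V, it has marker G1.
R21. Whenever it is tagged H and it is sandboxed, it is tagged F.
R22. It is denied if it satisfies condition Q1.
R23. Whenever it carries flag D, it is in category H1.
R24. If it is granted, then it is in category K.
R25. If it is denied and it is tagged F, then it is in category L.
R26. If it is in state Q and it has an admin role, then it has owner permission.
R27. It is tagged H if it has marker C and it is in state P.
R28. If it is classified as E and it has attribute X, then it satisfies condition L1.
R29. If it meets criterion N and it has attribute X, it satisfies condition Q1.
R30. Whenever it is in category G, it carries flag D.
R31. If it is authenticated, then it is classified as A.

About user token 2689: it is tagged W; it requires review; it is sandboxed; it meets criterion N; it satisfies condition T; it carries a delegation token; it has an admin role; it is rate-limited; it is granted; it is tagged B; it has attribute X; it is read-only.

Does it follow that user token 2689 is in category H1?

No

Forward chaining from the given facts derives: has marker C, meets criterion Z, is authenticated, is tagged H, is tagged F, is in category K, satisfies condition Q1, is classified as A, targets a protected resource, is denied, is in category L, is classified as E, satisfies condition L1.
Rules concluding "it is in category H1": R3 needs "it has marker J1"; R5 needs "it has a valid MFA token"; R23 needs "it carries flag D" — none of these are established.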